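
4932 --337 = 5269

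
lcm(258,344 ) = 1032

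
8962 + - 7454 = 1508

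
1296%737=559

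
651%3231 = 651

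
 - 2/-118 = 1/59 = 0.02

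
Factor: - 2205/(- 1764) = 5/4 = 2^( - 2)*5^1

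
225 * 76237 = 17153325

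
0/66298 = 0= 0.00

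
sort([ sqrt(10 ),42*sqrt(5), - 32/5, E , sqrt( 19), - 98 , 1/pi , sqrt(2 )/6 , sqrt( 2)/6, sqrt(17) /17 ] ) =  [- 98,-32/5 , sqrt( 2 )/6,sqrt( 2)/6,sqrt( 17 )/17, 1/pi,E, sqrt(10) , sqrt(19),42*sqrt( 5) ]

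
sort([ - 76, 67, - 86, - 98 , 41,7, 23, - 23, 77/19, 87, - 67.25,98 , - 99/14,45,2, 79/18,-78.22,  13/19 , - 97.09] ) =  [ - 98,- 97.09, - 86, - 78.22, - 76, - 67.25,- 23, - 99/14,13/19,2,77/19, 79/18, 7,23,41, 45, 67,87,98] 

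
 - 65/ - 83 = 65/83 = 0.78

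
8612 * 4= 34448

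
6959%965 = 204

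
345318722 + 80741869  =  426060591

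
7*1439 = 10073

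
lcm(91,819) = 819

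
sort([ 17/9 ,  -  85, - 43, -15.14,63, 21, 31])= [ - 85, - 43,  -  15.14,17/9 , 21,31,63]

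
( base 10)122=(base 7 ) 233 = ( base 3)11112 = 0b1111010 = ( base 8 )172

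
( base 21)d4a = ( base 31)61U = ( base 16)16C3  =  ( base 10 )5827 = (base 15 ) 1AD7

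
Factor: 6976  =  2^6 * 109^1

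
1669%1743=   1669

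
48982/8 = 6122 +3/4 = 6122.75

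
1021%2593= 1021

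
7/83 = 7/83 = 0.08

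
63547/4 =15886+3/4 = 15886.75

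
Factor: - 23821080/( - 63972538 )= 2^2*3^1 * 5^1*7^ ( - 2 )*17^1*67^( - 1)*9743^ ( - 1 )*11677^1 = 11910540/31986269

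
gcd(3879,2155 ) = 431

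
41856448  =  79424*527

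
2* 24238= 48476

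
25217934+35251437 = 60469371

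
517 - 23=494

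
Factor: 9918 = 2^1*3^2 * 19^1*29^1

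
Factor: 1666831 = 1061^1*1571^1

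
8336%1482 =926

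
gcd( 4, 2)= 2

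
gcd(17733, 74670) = 3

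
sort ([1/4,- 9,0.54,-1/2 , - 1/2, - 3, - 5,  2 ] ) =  [ - 9, - 5, - 3,- 1/2, - 1/2 , 1/4,0.54,2]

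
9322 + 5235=14557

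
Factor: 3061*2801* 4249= 36430335389 = 7^1*607^1*2801^1*3061^1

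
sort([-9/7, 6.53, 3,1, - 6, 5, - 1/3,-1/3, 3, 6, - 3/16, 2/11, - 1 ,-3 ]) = [ - 6, - 3, - 9/7, - 1, - 1/3, - 1/3, - 3/16, 2/11,  1,3,3, 5, 6, 6.53] 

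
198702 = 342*581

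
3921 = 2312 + 1609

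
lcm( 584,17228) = 34456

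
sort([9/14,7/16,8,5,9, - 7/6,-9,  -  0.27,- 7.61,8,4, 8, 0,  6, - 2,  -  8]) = [ - 9, - 8, - 7.61, - 2, - 7/6, - 0.27,0, 7/16, 9/14,4,5,  6,8,  8,8,9]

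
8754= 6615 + 2139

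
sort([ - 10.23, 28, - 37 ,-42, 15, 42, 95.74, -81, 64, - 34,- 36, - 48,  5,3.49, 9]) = [ - 81, - 48, - 42  , -37 , - 36, - 34,-10.23, 3.49,5, 9,15, 28,42,64,95.74]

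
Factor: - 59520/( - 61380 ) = 2^5 * 3^( - 1) * 11^( - 1) = 32/33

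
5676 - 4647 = 1029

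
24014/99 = 242 + 56/99 = 242.57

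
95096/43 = 95096/43 = 2211.53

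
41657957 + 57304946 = 98962903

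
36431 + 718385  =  754816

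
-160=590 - 750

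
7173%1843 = 1644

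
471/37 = 471/37 = 12.73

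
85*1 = 85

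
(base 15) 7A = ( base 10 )115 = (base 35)3a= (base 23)50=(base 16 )73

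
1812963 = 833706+979257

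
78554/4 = 39277/2 =19638.50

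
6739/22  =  306+ 7/22 = 306.32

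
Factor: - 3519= -3^2*17^1*23^1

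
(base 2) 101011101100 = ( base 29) 39c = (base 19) 7e3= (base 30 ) 336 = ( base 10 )2796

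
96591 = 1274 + 95317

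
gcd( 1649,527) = 17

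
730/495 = 146/99 =1.47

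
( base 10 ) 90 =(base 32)2q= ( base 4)1122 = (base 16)5A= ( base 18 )50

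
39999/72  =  555 + 13/24 = 555.54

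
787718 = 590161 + 197557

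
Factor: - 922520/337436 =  -2^1*5^1*11^( - 1)*7669^(  -  1)*23063^1 = - 230630/84359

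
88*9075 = 798600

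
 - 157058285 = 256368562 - 413426847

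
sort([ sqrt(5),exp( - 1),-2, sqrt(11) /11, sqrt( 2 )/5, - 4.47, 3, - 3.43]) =[ - 4.47, - 3.43, - 2,sqrt( 2)/5,sqrt ( 11 )/11,exp(-1 ),  sqrt( 5 ) , 3 ] 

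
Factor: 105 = 3^1*5^1*7^1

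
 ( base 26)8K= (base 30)7I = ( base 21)ai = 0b11100100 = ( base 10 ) 228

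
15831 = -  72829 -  - 88660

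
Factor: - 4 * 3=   -  12= - 2^2 *3^1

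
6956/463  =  6956/463 = 15.02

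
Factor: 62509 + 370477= 432986 = 2^1 *216493^1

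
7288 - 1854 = 5434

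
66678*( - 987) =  - 65811186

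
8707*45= 391815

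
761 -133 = 628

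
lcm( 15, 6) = 30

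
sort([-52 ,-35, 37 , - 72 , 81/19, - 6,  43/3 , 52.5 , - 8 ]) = [ - 72, - 52 ,-35,  -  8, - 6,81/19,43/3 , 37,52.5] 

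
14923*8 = 119384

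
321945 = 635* 507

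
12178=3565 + 8613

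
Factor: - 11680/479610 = -2^4*3^ ( - 2 )*73^(-1 ) = - 16/657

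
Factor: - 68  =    -  2^2*17^1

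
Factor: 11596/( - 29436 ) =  - 3^( - 1 )*11^(-1)*13^1= -  13/33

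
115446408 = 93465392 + 21981016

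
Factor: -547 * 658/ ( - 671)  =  2^1*7^1*11^( - 1) * 47^1 * 61^ ( -1)  *  547^1  =  359926/671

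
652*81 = 52812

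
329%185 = 144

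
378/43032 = 63/7172 = 0.01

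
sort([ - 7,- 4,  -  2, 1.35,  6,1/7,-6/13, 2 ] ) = [-7,  -  4,-2, - 6/13, 1/7,1.35,2 , 6 ]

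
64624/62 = 32312/31 = 1042.32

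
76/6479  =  4/341 = 0.01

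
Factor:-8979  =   - 3^1*41^1*73^1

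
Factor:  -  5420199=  - 3^1*1806733^1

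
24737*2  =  49474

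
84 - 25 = 59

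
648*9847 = 6380856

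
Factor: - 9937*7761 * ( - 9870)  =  2^1*3^2*5^1*7^1 *13^1*19^1*47^1* 199^1*523^1 = 761184832590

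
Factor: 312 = 2^3*3^1*13^1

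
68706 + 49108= 117814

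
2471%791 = 98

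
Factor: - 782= -2^1 * 17^1*23^1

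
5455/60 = 90 + 11/12 = 90.92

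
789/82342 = 789/82342= 0.01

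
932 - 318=614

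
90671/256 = 90671/256 = 354.18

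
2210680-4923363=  - 2712683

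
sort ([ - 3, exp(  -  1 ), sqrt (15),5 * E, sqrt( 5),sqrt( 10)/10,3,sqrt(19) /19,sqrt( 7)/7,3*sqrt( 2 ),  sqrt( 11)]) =[ - 3, sqrt( 19 )/19,sqrt( 10 )/10,exp( - 1),sqrt( 7)/7, sqrt(5),3, sqrt( 11 ) , sqrt ( 15), 3* sqrt(2 ),5 * E]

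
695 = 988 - 293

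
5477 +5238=10715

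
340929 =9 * 37881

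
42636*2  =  85272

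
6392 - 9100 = -2708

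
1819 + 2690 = 4509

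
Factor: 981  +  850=1831 = 1831^1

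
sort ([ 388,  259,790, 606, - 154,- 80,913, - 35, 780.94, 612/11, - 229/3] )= [ - 154, - 80, - 229/3, - 35, 612/11, 259, 388, 606, 780.94,790, 913]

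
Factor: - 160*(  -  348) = 2^7*3^1 *5^1*29^1= 55680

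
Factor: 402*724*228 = 2^5*3^2*19^1*67^1*181^1 =66358944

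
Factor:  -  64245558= -2^1*3^1 * 13^1*199^1*4139^1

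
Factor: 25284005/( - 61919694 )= - 2^(-1)*3^(-3) * 5^1*2087^1*2423^1*1146661^(-1) 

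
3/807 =1/269 = 0.00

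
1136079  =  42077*27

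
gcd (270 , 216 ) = 54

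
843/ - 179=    - 843/179 = -4.71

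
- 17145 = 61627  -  78772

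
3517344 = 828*4248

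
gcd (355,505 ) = 5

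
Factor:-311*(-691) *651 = 139900551=3^1*7^1  *31^1 * 311^1 * 691^1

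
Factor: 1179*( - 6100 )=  - 2^2*3^2*5^2*61^1 * 131^1 = -7191900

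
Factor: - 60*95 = - 2^2*3^1*5^2*19^1 =- 5700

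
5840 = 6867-1027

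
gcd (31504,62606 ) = 2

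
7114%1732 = 186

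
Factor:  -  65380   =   - 2^2*5^1*7^1 * 467^1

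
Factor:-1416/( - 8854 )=708/4427 = 2^2*3^1*19^(-1)*59^1*233^ (-1)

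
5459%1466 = 1061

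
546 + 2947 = 3493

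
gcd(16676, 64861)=1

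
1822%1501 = 321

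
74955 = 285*263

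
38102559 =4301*8859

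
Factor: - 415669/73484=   -  2^( - 2)*18371^ (  -  1)*415669^1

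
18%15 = 3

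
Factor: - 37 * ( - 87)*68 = 218892 = 2^2*3^1 * 17^1 * 29^1*37^1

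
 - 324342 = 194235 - 518577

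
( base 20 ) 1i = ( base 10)38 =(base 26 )1c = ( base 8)46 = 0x26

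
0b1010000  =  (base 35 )2A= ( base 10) 80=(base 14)5A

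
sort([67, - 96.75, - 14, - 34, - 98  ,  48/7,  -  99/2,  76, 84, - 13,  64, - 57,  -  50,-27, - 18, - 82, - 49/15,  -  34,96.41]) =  [ - 98, - 96.75 , - 82, - 57 ,-50, - 99/2,  -  34,  -  34, - 27, - 18, - 14, - 13 , - 49/15,  48/7,64, 67 , 76, 84,  96.41] 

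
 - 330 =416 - 746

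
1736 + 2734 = 4470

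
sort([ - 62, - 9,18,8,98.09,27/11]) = [-62  , - 9, 27/11,8, 18,98.09 ]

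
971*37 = 35927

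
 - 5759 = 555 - 6314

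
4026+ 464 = 4490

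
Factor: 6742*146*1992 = 2^5*3^1*73^1*83^1*3371^1 = 1960789344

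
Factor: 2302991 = 37^1*67^1*929^1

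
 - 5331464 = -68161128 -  - 62829664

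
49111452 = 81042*606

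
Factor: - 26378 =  - 2^1*11^2 * 109^1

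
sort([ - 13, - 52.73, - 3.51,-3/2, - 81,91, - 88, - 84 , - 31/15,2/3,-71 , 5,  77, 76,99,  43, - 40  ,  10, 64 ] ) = [ - 88, - 84,  -  81, - 71, - 52.73, - 40, - 13, - 3.51, - 31/15, - 3/2,2/3,  5,  10,43,64,76,77,91,99 ] 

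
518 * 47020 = 24356360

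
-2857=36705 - 39562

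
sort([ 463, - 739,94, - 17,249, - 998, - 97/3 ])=[ - 998, - 739, - 97/3, - 17,94,  249,  463]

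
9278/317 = 9278/317 = 29.27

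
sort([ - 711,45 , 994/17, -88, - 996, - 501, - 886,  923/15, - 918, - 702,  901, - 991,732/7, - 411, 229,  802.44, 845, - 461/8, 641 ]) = [ - 996, - 991, - 918 , - 886,-711,-702, - 501, - 411, - 88 , - 461/8, 45,994/17, 923/15,732/7, 229 , 641, 802.44,  845, 901]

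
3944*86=339184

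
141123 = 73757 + 67366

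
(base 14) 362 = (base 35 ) j9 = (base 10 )674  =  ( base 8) 1242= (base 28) o2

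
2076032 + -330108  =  1745924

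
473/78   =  6+5/78 =6.06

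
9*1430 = 12870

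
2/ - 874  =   - 1 + 436/437 =- 0.00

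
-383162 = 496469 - 879631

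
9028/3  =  3009+1/3= 3009.33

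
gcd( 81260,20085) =5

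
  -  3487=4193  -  7680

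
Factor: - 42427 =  - 7^1*11^1 * 19^1*29^1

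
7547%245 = 197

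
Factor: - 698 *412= - 287576 = - 2^3*103^1 * 349^1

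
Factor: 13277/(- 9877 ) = -781/581 = - 7^(  -  1)*  11^1*71^1*83^( - 1 )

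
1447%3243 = 1447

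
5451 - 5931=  - 480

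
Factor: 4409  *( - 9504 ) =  - 41903136 = -2^5*3^3*11^1*4409^1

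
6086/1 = 6086 = 6086.00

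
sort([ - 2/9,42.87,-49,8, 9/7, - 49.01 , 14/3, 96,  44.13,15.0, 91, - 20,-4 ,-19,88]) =[ - 49.01, - 49,  -  20, -19,-4, - 2/9, 9/7,14/3,8 , 15.0 , 42.87, 44.13, 88,91,96] 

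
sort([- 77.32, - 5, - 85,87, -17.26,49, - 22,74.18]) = [ - 85, - 77.32, - 22, - 17.26, - 5, 49,74.18, 87 ]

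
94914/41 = 2314  +  40/41=2314.98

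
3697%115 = 17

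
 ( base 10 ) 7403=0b1110011101011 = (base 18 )14F5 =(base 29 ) 8N8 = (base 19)119C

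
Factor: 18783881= 18783881^1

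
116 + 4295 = 4411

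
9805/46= 9805/46 =213.15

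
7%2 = 1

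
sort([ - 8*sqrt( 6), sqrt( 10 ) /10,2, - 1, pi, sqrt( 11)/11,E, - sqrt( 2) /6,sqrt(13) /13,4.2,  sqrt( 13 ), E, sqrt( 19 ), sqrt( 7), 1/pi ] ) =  [ - 8*sqrt( 6 ), - 1, - sqrt (2)/6,sqrt(13)/13, sqrt( 11)/11, sqrt(10 ) /10,  1/pi,2, sqrt( 7), E, E,pi, sqrt(13),4.2, sqrt( 19 )] 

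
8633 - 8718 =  -85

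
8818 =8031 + 787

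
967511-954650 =12861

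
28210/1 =28210 = 28210.00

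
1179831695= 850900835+328930860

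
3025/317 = 9 + 172/317 =9.54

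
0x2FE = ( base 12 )53A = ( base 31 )om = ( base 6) 3314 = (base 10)766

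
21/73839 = 7/24613 = 0.00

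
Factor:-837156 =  - 2^2*3^1*69763^1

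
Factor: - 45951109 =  - 29^1*449^1*3529^1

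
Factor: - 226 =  - 2^1*113^1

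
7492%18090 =7492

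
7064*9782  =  69100048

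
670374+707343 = 1377717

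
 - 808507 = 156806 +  - 965313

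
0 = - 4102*0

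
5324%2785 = 2539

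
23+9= 32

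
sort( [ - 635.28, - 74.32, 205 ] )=[  -  635.28, - 74.32,205]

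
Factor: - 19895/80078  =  -2^( - 1)*5^1* 23^1*173^1*40039^( - 1 ) 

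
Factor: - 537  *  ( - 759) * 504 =2^3* 3^4 * 7^1*  11^1*23^1*179^1 = 205421832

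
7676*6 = 46056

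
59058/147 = 19686/49 = 401.76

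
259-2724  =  -2465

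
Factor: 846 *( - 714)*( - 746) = 2^3*3^3*7^1*17^1*47^1*373^1 =450616824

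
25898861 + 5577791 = 31476652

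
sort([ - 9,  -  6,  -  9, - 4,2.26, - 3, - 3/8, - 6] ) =[ - 9 ,-9,-6, - 6,-4,-3,-3/8,2.26]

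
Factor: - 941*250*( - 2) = 2^2*5^3 * 941^1 = 470500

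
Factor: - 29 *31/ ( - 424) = 2^( - 3)*29^1*31^1*53^(- 1) = 899/424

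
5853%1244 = 877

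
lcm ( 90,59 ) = 5310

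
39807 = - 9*(-4423)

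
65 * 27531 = 1789515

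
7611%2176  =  1083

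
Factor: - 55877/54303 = -71/69 = - 3^(-1) * 23^ ( - 1 ) * 71^1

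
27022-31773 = -4751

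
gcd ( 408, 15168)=24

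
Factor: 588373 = 19^1*173^1*179^1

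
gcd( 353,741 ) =1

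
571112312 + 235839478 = 806951790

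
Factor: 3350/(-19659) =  - 2^1 * 3^( - 1)*5^2 * 67^1*6553^( - 1)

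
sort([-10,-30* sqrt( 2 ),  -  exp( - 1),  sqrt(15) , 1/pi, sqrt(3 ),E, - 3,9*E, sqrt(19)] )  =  [ - 30*sqrt(2), - 10,  -  3, - exp (-1),1/pi, sqrt(3 ), E, sqrt(15) , sqrt( 19 ),9*E] 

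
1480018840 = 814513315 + 665505525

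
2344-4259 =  - 1915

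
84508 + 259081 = 343589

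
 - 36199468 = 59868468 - 96067936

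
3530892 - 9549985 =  - 6019093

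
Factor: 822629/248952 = 2^( - 3)*3^ (-1)*11^ ( - 1) * 23^(-1) *41^( - 1)*149^1*5521^1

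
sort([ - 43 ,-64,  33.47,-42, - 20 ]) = [-64,-43,-42, - 20, 33.47]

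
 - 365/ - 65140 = 73/13028 = 0.01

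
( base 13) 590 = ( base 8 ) 1702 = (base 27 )18H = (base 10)962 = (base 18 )2h8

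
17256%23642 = 17256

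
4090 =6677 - 2587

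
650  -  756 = - 106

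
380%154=72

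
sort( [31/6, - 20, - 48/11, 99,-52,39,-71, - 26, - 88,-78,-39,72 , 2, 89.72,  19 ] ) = [ - 88, - 78, - 71, - 52 , - 39, - 26,  -  20, - 48/11, 2, 31/6, 19, 39, 72,  89.72 , 99 ]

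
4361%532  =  105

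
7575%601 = 363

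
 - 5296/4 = -1324 = -1324.00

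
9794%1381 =127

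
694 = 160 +534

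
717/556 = 1 + 161/556=1.29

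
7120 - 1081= 6039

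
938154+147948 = 1086102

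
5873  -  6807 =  - 934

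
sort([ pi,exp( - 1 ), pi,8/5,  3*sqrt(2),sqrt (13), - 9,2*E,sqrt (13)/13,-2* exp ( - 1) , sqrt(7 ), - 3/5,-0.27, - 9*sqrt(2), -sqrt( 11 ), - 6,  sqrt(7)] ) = [-9*sqrt (2),  -  9, - 6, - sqrt( 11 )  , - 2*exp( - 1 ), - 3/5,- 0.27,sqrt(13)/13, exp(-1), 8/5,sqrt(7),sqrt(7),pi,pi,sqrt(13),3*sqrt (2 ),  2*E ]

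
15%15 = 0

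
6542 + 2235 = 8777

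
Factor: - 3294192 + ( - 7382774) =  - 10676966 =- 2^1*5338483^1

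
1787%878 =31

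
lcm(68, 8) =136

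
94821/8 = 94821/8 = 11852.62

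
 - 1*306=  - 306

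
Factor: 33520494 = 2^1*3^1*7^1*47^1*16981^1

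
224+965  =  1189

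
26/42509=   26/42509 = 0.00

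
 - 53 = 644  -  697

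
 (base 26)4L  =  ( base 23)5a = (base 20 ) 65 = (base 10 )125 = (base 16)7D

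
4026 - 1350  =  2676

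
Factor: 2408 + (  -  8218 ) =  - 2^1*5^1*7^1 * 83^1 = -  5810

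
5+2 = 7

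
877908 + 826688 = 1704596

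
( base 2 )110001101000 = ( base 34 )2PE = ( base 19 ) 8F3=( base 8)6150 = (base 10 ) 3176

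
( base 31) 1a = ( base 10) 41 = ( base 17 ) 27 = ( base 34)17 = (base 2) 101001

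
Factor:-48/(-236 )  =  2^2 *3^1*59^( -1 ) = 12/59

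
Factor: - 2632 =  - 2^3*7^1 * 47^1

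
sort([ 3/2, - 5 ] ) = [ - 5, 3/2 ] 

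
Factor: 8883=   3^3*7^1 * 47^1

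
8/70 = 4/35  =  0.11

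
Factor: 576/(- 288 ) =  - 2= - 2^1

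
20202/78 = 259 = 259.00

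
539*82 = 44198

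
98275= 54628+43647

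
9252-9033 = 219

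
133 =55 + 78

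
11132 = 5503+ 5629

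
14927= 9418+5509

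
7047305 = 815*8647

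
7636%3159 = 1318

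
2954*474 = 1400196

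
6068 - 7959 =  - 1891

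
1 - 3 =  - 2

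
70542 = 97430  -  26888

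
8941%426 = 421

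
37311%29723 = 7588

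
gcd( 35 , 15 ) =5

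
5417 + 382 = 5799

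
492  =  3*164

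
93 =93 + 0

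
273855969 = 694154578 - 420298609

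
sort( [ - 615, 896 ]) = [ - 615, 896]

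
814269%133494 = 13305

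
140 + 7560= 7700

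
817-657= 160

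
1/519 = 1/519= 0.00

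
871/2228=871/2228 = 0.39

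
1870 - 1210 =660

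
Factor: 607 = 607^1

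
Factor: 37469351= 2411^1*15541^1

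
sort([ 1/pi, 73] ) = [1/pi,  73] 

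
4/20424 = 1/5106 = 0.00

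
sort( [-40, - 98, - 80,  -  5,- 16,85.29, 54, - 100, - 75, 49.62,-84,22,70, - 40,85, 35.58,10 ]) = [ - 100, - 98, - 84,-80, - 75,-40,-40  , - 16, - 5 , 10 , 22, 35.58,  49.62,54,70 , 85,85.29]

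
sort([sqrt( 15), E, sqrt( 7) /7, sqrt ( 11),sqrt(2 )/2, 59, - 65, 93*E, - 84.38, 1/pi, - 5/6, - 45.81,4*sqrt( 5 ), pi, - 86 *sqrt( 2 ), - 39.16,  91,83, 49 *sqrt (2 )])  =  [ - 86*sqrt (2 ), - 84.38,-65,  -  45.81, - 39.16, - 5/6, 1/pi, sqrt( 7 )/7, sqrt(2 )/2,E,pi , sqrt( 11),sqrt(15 ), 4 * sqrt( 5),  59,  49*sqrt( 2),83,91, 93 *E] 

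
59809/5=11961 + 4/5  =  11961.80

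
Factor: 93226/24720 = 2^( - 3)*3^(-1)*5^(-1) * 7^1 * 103^( - 1 )* 6659^1= 46613/12360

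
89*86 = 7654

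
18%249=18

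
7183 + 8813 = 15996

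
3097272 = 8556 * 362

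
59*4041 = 238419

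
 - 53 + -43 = - 96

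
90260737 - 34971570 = 55289167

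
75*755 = 56625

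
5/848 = 5/848 = 0.01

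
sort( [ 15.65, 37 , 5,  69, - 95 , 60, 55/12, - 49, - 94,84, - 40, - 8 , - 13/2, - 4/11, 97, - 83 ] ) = [-95,-94, - 83, - 49, - 40, - 8,  -  13/2, - 4/11,55/12, 5,15.65,37,  60,  69, 84, 97] 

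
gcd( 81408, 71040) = 384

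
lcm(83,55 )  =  4565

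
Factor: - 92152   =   - 2^3*11519^1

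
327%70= 47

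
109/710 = 109/710 = 0.15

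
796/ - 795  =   - 796/795 =- 1.00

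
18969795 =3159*6005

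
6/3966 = 1/661 = 0.00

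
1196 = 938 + 258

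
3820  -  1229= 2591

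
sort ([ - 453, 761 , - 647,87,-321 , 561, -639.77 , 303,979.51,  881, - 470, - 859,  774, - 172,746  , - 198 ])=[ - 859, - 647, - 639.77, - 470, - 453, - 321, - 198, - 172, 87 , 303,  561,  746, 761 , 774,  881, 979.51]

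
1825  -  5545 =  - 3720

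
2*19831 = 39662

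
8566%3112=2342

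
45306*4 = 181224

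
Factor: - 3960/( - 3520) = 2^( - 3)*3^2 = 9/8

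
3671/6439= 3671/6439 = 0.57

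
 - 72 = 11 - 83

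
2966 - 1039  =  1927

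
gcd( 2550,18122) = 34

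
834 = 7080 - 6246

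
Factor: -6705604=  -  2^2*23^2*3169^1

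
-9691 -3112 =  - 12803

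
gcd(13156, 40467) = 1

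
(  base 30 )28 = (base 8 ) 104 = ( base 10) 68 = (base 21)35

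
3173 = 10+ 3163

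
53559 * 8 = 428472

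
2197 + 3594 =5791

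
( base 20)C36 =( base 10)4866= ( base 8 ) 11402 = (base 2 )1001100000010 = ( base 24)8ai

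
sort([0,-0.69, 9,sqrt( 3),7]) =[ - 0.69,0,sqrt( 3 ), 7, 9] 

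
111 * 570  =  63270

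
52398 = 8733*6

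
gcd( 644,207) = 23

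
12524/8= 3131/2 =1565.50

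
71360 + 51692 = 123052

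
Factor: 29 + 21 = 2^1*5^2 = 50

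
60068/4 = 15017 = 15017.00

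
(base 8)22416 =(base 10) 9486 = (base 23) HLA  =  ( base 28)C2M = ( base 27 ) d09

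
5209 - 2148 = 3061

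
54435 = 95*573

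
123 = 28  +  95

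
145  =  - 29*( - 5) 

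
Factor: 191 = 191^1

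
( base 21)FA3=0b1101010101100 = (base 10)6828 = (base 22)E28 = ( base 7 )25623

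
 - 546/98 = - 39/7 = - 5.57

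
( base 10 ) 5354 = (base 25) 8e4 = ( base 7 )21416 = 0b1010011101010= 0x14EA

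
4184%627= 422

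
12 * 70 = 840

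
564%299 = 265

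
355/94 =3 + 73/94= 3.78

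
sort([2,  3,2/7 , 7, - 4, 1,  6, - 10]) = [-10 ,-4, 2/7, 1,  2,3,6, 7]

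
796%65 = 16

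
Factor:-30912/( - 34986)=2^5 * 7^ ( -2 )*17^(-1)* 23^1 = 736/833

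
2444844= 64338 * 38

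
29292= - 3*( - 9764 )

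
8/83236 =2/20809 = 0.00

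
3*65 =195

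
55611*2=111222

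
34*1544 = 52496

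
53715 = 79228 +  - 25513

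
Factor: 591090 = 2^1 * 3^1 * 5^1 * 17^1*19^1*61^1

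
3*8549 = 25647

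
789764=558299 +231465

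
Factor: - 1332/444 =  - 3^1=- 3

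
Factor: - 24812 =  - 2^2*6203^1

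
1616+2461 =4077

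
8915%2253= 2156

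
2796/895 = 2796/895 = 3.12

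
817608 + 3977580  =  4795188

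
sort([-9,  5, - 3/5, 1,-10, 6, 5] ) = [ - 10, - 9, - 3/5, 1, 5, 5 , 6]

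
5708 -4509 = 1199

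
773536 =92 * 8408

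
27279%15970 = 11309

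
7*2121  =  14847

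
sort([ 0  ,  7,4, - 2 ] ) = [ -2, 0, 4,  7] 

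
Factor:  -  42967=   -42967^1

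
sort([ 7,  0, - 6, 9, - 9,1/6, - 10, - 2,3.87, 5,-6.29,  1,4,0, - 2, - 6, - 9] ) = [  -  10, - 9, - 9, - 6.29, - 6, - 6, - 2, - 2,0, 0, 1/6,1, 3.87,4, 5,7,  9] 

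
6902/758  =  9 + 40/379 = 9.11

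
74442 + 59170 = 133612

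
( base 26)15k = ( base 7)2260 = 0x33A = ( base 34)OA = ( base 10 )826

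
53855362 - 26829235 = 27026127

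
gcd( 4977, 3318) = 1659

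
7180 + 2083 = 9263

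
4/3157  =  4/3157 = 0.00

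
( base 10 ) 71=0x47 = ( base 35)21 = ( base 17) 43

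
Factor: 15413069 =7^1*383^1*5749^1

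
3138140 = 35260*89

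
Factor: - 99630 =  - 2^1*3^5*5^1*41^1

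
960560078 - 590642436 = 369917642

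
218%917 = 218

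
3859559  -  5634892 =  - 1775333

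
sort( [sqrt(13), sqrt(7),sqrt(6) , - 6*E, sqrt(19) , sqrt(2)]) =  [ - 6*E,sqrt ( 2), sqrt(6 ),sqrt( 7 ),sqrt(13 ),sqrt(19) ] 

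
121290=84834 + 36456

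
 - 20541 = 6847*( - 3 )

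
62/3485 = 62/3485 = 0.02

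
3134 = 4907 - 1773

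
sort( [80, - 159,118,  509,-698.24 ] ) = [ -698.24 , - 159, 80 , 118, 509 ] 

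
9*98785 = 889065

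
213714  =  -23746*(-9)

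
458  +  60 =518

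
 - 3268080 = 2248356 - 5516436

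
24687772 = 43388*569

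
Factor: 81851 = 7^1*11^1*1063^1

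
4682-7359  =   - 2677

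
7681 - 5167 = 2514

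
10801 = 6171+4630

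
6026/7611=6026/7611= 0.79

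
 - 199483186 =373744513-573227699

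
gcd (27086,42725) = 1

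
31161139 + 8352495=39513634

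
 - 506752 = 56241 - 562993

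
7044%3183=678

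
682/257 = 682/257 = 2.65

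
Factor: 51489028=2^2*719^1*17903^1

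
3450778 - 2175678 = 1275100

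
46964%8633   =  3799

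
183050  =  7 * 26150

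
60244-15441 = 44803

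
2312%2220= 92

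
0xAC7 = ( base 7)11021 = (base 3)10210012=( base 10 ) 2759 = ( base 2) 101011000111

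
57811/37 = 1562 + 17/37= 1562.46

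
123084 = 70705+52379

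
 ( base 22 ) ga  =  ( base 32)ba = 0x16A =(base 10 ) 362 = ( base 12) 262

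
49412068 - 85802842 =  - 36390774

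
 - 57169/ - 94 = 57169/94 = 608.18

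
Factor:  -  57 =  - 3^1*19^1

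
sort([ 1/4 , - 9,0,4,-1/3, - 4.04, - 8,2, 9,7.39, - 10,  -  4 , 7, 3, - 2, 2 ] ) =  [ - 10,-9,-8, - 4.04, - 4, - 2, - 1/3,0, 1/4,2,2 , 3, 4, 7, 7.39,  9 ] 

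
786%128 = 18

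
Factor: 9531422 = 2^1*37^1*151^1*853^1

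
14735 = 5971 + 8764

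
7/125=7/125  =  0.06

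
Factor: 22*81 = 1782  =  2^1*3^4*11^1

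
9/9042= 3/3014 = 0.00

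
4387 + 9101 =13488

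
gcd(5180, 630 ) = 70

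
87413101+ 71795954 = 159209055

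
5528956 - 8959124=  - 3430168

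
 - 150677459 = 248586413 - 399263872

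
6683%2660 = 1363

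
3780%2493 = 1287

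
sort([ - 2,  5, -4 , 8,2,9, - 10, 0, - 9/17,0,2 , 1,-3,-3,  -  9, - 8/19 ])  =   [ - 10,-9, - 4,  -  3, - 3,- 2, - 9/17,  -  8/19,0,0 , 1,2 , 2,5, 8,9]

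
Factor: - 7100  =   - 2^2*5^2*71^1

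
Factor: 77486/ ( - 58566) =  - 901/681  =  - 3^ ( - 1)*17^1* 53^1 * 227^(-1)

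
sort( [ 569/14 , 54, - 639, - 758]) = [ - 758, - 639,569/14,54 ]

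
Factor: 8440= 2^3*5^1 * 211^1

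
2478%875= 728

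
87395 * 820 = 71663900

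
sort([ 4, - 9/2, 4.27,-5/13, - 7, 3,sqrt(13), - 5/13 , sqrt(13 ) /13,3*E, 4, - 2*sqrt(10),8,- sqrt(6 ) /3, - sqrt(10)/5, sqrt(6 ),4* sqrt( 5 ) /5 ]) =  [-7,  -  2 * sqrt(10) ,-9/2, - sqrt(6 )/3, - sqrt(10) /5,-5/13, - 5/13, sqrt(13 ) /13, 4*sqrt( 5)/5, sqrt(6),3, sqrt(13),4,4,4.27,8,  3*E ] 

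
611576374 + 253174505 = 864750879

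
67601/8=67601/8 = 8450.12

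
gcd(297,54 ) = 27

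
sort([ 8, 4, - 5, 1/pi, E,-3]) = [ - 5, - 3, 1/pi,  E, 4,8 ] 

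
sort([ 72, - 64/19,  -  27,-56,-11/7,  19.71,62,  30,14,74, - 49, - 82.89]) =[  -  82.89, - 56 , - 49, -27, - 64/19,-11/7,14,19.71, 30,  62,72,74]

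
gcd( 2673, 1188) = 297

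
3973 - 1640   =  2333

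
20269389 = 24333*833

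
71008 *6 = 426048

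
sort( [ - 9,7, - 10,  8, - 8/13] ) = [- 10, - 9,  -  8/13 , 7,  8]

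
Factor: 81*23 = 1863 = 3^4*23^1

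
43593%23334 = 20259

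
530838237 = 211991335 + 318846902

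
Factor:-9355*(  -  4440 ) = 41536200 = 2^3 * 3^1*5^2*37^1 * 1871^1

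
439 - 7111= - 6672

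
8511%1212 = 27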